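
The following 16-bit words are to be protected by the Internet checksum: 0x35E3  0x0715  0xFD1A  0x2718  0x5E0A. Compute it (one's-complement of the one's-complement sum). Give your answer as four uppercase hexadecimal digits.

40CA

One's-complement addition (fold any carry out of bit 15 back into bit 0):
  0x35E3 + 0x0715 = 0x03CF8
  0x3CF8 + 0xFD1A = 0x13A12 → wrap carry → 0x3A13
  0x3A13 + 0x2718 = 0x0612B
  0x612B + 0x5E0A = 0x0BF35
One's-complement sum = 0xBF35.
Checksum = ~0xBF35 & 0xFFFF = 0x40CA.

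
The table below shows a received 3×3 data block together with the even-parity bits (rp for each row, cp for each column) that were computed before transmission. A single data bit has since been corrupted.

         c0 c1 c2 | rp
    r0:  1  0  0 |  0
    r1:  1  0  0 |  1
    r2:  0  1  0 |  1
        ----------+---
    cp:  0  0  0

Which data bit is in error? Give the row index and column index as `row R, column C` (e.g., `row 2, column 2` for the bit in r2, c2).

row 0, column 1

Recompute each row's even parity and compare to rp:
  r0: data parity 1, sent rp 0 → mismatch
  r1: data parity 1, sent rp 1 → ok
  r2: data parity 1, sent rp 1 → ok
Recompute each column's even parity and compare to cp:
  c0: data parity 0, sent cp 0 → ok
  c1: data parity 1, sent cp 0 → mismatch
  c2: data parity 0, sent cp 0 → ok
Exactly one row (r0) and one column (c1) fail → the flipped bit is at their intersection.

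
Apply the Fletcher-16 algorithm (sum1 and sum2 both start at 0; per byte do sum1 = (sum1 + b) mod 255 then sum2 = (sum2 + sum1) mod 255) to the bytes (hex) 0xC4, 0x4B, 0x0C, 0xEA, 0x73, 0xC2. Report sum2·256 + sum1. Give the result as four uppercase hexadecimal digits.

AF3D

Running sums (mod 255):
  after byte 0 (0xC4): sum1=196, sum2=196
  after byte 1 (0x4B): sum1=16, sum2=212
  after byte 2 (0x0C): sum1=28, sum2=240
  after byte 3 (0xEA): sum1=7, sum2=247
  after byte 4 (0x73): sum1=122, sum2=114
  after byte 5 (0xC2): sum1=61, sum2=175
Checksum = sum2·256 + sum1 = 175·256 + 61 = 44861 = 0xAF3D.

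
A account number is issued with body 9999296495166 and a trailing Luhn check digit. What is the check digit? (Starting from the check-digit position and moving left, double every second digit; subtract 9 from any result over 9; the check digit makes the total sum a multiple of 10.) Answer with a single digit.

9

Partial digits right→left: 6 6 1 5 9 4 6 9 2 9 9 9 9
Double every second digit counting from the check-digit position (so the 1st, 3rd, 5th, ... of the partial from the right).
  doubled (with −9 where >9): 3 2 9 3 4 9 9 → sum 39
  kept as-is: 6 5 4 9 9 9 → sum 42
Total = 39 + 42 = 81.
Check digit = (10 − (81 mod 10)) mod 10 = 9.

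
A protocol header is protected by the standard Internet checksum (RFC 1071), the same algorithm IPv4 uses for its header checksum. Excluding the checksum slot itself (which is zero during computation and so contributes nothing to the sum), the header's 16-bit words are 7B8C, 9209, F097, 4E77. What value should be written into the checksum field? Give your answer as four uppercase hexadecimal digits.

B35A

One's-complement addition (fold any carry out of bit 15 back into bit 0):
  0x7B8C + 0x9209 = 0x10D95 → wrap carry → 0x0D96
  0x0D96 + 0xF097 = 0x0FE2D
  0xFE2D + 0x4E77 = 0x14CA4 → wrap carry → 0x4CA5
One's-complement sum = 0x4CA5.
Checksum = ~0x4CA5 & 0xFFFF = 0xB35A.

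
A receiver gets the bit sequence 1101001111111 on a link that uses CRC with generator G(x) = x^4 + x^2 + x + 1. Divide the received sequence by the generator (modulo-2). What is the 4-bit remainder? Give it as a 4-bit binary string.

Modulo-2 division of 1101001111111 by 10111:
  pos 0: 11010 XOR 10111 = 01101
  pos 1: 11010 XOR 10111 = 01101
  pos 2: 11011 XOR 10111 = 01100
  pos 3: 11001 XOR 10111 = 01110
  pos 4: 11101 XOR 10111 = 01010
  pos 5: 10101 XOR 10111 = 00010
  pos 8: 10111 XOR 10111 = 00000
Remainder = 0000 (zero — the frame passes the CRC check).

0000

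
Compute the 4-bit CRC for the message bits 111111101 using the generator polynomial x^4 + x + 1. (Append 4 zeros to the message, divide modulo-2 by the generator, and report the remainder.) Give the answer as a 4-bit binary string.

1101

Append 4 zeros: 1111111010000. Divide by 10011 (XOR where the leading bit is 1):
  pos 0: 11111 XOR 10011 = 01100
  pos 1: 11001 XOR 10011 = 01010
  pos 2: 10101 XOR 10011 = 00110
  pos 4: 11001 XOR 10011 = 01010
  pos 5: 10100 XOR 10011 = 00111
  pos 7: 11100 XOR 10011 = 01111
  pos 8: 11110 XOR 10011 = 01101
Remainder (last 4 bits) = 1101. This is the CRC / FCS.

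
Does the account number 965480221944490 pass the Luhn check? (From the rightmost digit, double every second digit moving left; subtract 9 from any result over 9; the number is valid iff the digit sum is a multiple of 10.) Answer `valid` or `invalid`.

From the right, keep odd positions and double even positions (subtract 9 from any doubled value over 9):
  doubled (positions 2,4,...): 9 8 9 4 0 8 3 → sum 41
  kept (positions 1,3,...): 0 4 4 1 2 8 5 9 → sum 33
Total = 74.
74 mod 10 = 4, so the number is invalid.

invalid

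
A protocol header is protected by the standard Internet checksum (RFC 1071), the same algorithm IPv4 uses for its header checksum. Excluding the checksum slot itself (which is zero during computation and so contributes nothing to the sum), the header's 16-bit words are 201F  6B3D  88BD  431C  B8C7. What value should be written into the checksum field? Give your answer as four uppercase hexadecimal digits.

One's-complement addition (fold any carry out of bit 15 back into bit 0):
  0x201F + 0x6B3D = 0x08B5C
  0x8B5C + 0x88BD = 0x11419 → wrap carry → 0x141A
  0x141A + 0x431C = 0x05736
  0x5736 + 0xB8C7 = 0x10FFD → wrap carry → 0x0FFE
One's-complement sum = 0x0FFE.
Checksum = ~0x0FFE & 0xFFFF = 0xF001.

F001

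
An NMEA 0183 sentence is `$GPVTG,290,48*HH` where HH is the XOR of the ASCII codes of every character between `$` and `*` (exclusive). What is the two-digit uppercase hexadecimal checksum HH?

XOR the ASCII codes of the payload characters:
  'G' = 0x47 → acc = 0x47
  'P' = 0x50 → acc = 0x17
  'V' = 0x56 → acc = 0x41
  'T' = 0x54 → acc = 0x15
  'G' = 0x47 → acc = 0x52
  ',' = 0x2C → acc = 0x7E
  '2' = 0x32 → acc = 0x4C
  '9' = 0x39 → acc = 0x75
  '0' = 0x30 → acc = 0x45
  ',' = 0x2C → acc = 0x69
  '4' = 0x34 → acc = 0x5D
  '8' = 0x38 → acc = 0x65
Checksum = 0x65.

65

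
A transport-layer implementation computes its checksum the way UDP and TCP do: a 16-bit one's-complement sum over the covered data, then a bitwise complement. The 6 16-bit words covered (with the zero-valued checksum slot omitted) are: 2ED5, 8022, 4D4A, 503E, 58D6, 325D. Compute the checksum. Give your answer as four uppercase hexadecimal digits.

284C

One's-complement addition (fold any carry out of bit 15 back into bit 0):
  0x2ED5 + 0x8022 = 0x0AEF7
  0xAEF7 + 0x4D4A = 0x0FC41
  0xFC41 + 0x503E = 0x14C7F → wrap carry → 0x4C80
  0x4C80 + 0x58D6 = 0x0A556
  0xA556 + 0x325D = 0x0D7B3
One's-complement sum = 0xD7B3.
Checksum = ~0xD7B3 & 0xFFFF = 0x284C.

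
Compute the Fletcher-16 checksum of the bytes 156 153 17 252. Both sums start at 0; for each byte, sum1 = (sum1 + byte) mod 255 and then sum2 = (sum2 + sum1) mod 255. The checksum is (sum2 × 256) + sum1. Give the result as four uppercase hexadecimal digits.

5E44

Running sums (mod 255):
  after byte 0 (156): sum1=156, sum2=156
  after byte 1 (153): sum1=54, sum2=210
  after byte 2 (17): sum1=71, sum2=26
  after byte 3 (252): sum1=68, sum2=94
Checksum = sum2·256 + sum1 = 94·256 + 68 = 24132 = 0x5E44.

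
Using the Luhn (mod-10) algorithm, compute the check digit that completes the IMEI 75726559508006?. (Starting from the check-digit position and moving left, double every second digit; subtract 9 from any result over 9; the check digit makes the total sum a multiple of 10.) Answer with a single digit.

4

Partial digits right→left: 6 0 0 8 0 5 9 5 5 6 2 7 5 7
Double every second digit counting from the check-digit position (so the 1st, 3rd, 5th, ... of the partial from the right).
  doubled (with −9 where >9): 3 0 0 9 1 4 1 → sum 18
  kept as-is: 0 8 5 5 6 7 7 → sum 38
Total = 18 + 38 = 56.
Check digit = (10 − (56 mod 10)) mod 10 = 4.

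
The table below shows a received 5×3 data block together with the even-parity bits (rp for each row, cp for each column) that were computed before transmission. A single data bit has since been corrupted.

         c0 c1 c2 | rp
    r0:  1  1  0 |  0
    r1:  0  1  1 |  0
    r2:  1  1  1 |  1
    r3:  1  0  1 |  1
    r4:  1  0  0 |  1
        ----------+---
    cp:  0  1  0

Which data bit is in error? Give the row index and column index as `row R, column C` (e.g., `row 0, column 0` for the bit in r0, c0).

row 3, column 2

Recompute each row's even parity and compare to rp:
  r0: data parity 0, sent rp 0 → ok
  r1: data parity 0, sent rp 0 → ok
  r2: data parity 1, sent rp 1 → ok
  r3: data parity 0, sent rp 1 → mismatch
  r4: data parity 1, sent rp 1 → ok
Recompute each column's even parity and compare to cp:
  c0: data parity 0, sent cp 0 → ok
  c1: data parity 1, sent cp 1 → ok
  c2: data parity 1, sent cp 0 → mismatch
Exactly one row (r3) and one column (c2) fail → the flipped bit is at their intersection.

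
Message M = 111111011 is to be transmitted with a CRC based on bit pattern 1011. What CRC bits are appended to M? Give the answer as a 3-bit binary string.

Append 3 zeros: 111111011000. Divide by 1011 (XOR where the leading bit is 1):
  pos 0: 1111 XOR 1011 = 0100
  pos 1: 1001 XOR 1011 = 0010
  pos 3: 1010 XOR 1011 = 0001
  pos 6: 1110 XOR 1011 = 0101
  pos 7: 1010 XOR 1011 = 0001
Remainder (last 3 bits) = 010. This is the CRC / FCS.

010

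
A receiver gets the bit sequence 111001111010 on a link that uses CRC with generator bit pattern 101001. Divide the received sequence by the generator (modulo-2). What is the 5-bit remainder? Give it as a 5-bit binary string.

Modulo-2 division of 111001111010 by 101001:
  pos 0: 111001 XOR 101001 = 010000
  pos 1: 100001 XOR 101001 = 001000
  pos 3: 100011 XOR 101001 = 001010
  pos 5: 101001 XOR 101001 = 000000
Remainder = 00000 (zero — the frame passes the CRC check).

00000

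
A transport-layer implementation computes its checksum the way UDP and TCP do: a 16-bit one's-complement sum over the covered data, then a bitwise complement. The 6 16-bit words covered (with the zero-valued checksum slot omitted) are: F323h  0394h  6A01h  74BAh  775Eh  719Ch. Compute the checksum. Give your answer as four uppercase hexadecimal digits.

One's-complement addition (fold any carry out of bit 15 back into bit 0):
  0xF323 + 0x0394 = 0x0F6B7
  0xF6B7 + 0x6A01 = 0x160B8 → wrap carry → 0x60B9
  0x60B9 + 0x74BA = 0x0D573
  0xD573 + 0x775E = 0x14CD1 → wrap carry → 0x4CD2
  0x4CD2 + 0x719C = 0x0BE6E
One's-complement sum = 0xBE6E.
Checksum = ~0xBE6E & 0xFFFF = 0x4191.

4191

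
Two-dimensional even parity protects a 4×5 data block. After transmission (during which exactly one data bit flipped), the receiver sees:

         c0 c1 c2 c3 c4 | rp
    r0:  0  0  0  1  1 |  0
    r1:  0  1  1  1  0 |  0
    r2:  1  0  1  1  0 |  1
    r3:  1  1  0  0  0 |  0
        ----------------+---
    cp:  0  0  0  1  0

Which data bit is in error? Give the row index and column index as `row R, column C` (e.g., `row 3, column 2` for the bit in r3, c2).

Recompute each row's even parity and compare to rp:
  r0: data parity 0, sent rp 0 → ok
  r1: data parity 1, sent rp 0 → mismatch
  r2: data parity 1, sent rp 1 → ok
  r3: data parity 0, sent rp 0 → ok
Recompute each column's even parity and compare to cp:
  c0: data parity 0, sent cp 0 → ok
  c1: data parity 0, sent cp 0 → ok
  c2: data parity 0, sent cp 0 → ok
  c3: data parity 1, sent cp 1 → ok
  c4: data parity 1, sent cp 0 → mismatch
Exactly one row (r1) and one column (c4) fail → the flipped bit is at their intersection.

row 1, column 4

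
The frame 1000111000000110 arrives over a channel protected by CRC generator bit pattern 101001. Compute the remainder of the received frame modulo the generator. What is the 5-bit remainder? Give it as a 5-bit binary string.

00001

Modulo-2 division of 1000111000000110 by 101001:
  pos 0: 100011 XOR 101001 = 001010
  pos 2: 101010 XOR 101001 = 000011
  pos 6: 110000 XOR 101001 = 011001
  pos 7: 110010 XOR 101001 = 011011
  pos 8: 110111 XOR 101001 = 011110
  pos 9: 111101 XOR 101001 = 010100
  pos 10: 101000 XOR 101001 = 000001
Remainder = 00001 (nonzero — an error is detected).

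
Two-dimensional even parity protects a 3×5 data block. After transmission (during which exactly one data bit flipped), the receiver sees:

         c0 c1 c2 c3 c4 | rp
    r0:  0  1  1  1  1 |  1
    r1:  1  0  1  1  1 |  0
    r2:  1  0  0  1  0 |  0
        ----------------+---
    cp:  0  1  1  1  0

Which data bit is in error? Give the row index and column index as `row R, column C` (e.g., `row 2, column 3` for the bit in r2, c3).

row 0, column 2

Recompute each row's even parity and compare to rp:
  r0: data parity 0, sent rp 1 → mismatch
  r1: data parity 0, sent rp 0 → ok
  r2: data parity 0, sent rp 0 → ok
Recompute each column's even parity and compare to cp:
  c0: data parity 0, sent cp 0 → ok
  c1: data parity 1, sent cp 1 → ok
  c2: data parity 0, sent cp 1 → mismatch
  c3: data parity 1, sent cp 1 → ok
  c4: data parity 0, sent cp 0 → ok
Exactly one row (r0) and one column (c2) fail → the flipped bit is at their intersection.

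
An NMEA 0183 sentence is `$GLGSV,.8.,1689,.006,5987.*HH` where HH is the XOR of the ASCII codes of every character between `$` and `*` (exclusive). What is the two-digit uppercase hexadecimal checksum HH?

42

XOR the ASCII codes of the payload characters:
  'G' = 0x47 → acc = 0x47
  'L' = 0x4C → acc = 0x0B
  'G' = 0x47 → acc = 0x4C
  'S' = 0x53 → acc = 0x1F
  'V' = 0x56 → acc = 0x49
  ',' = 0x2C → acc = 0x65
  '.' = 0x2E → acc = 0x4B
  '8' = 0x38 → acc = 0x73
  '.' = 0x2E → acc = 0x5D
  ',' = 0x2C → acc = 0x71
  '1' = 0x31 → acc = 0x40
  '6' = 0x36 → acc = 0x76
  '8' = 0x38 → acc = 0x4E
  '9' = 0x39 → acc = 0x77
  ',' = 0x2C → acc = 0x5B
  '.' = 0x2E → acc = 0x75
  '0' = 0x30 → acc = 0x45
  '0' = 0x30 → acc = 0x75
  '6' = 0x36 → acc = 0x43
  ',' = 0x2C → acc = 0x6F
  '5' = 0x35 → acc = 0x5A
  '9' = 0x39 → acc = 0x63
  '8' = 0x38 → acc = 0x5B
  '7' = 0x37 → acc = 0x6C
  '.' = 0x2E → acc = 0x42
Checksum = 0x42.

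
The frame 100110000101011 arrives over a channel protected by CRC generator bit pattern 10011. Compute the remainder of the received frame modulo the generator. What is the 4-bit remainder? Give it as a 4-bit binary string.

Modulo-2 division of 100110000101011 by 10011:
  pos 0: 10011 XOR 10011 = 00000
  pos 9: 10101 XOR 10011 = 00110
Remainder = 1101 (nonzero — an error is detected).

1101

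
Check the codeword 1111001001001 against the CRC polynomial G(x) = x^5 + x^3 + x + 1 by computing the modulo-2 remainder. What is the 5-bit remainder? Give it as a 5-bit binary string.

Modulo-2 division of 1111001001001 by 101011:
  pos 0: 111100 XOR 101011 = 010111
  pos 1: 101111 XOR 101011 = 000100
  pos 4: 100001 XOR 101011 = 001010
  pos 6: 101000 XOR 101011 = 000011
Remainder = 00111 (nonzero — an error is detected).

00111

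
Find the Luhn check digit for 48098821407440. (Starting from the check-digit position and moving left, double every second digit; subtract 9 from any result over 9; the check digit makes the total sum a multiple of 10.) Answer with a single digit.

8

Partial digits right→left: 0 4 4 7 0 4 1 2 8 8 9 0 8 4
Double every second digit counting from the check-digit position (so the 1st, 3rd, 5th, ... of the partial from the right).
  doubled (with −9 where >9): 0 8 0 2 7 9 7 → sum 33
  kept as-is: 4 7 4 2 8 0 4 → sum 29
Total = 33 + 29 = 62.
Check digit = (10 − (62 mod 10)) mod 10 = 8.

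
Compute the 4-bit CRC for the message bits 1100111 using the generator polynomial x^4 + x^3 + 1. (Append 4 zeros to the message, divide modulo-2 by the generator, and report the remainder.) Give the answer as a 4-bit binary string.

0010

Append 4 zeros: 11001110000. Divide by 11001 (XOR where the leading bit is 1):
  pos 0: 11001 XOR 11001 = 00000
  pos 5: 11000 XOR 11001 = 00001
Remainder (last 4 bits) = 0010. This is the CRC / FCS.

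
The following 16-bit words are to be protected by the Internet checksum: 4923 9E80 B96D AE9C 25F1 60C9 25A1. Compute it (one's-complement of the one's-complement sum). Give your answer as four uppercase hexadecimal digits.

03F6

One's-complement addition (fold any carry out of bit 15 back into bit 0):
  0x4923 + 0x9E80 = 0x0E7A3
  0xE7A3 + 0xB96D = 0x1A110 → wrap carry → 0xA111
  0xA111 + 0xAE9C = 0x14FAD → wrap carry → 0x4FAE
  0x4FAE + 0x25F1 = 0x0759F
  0x759F + 0x60C9 = 0x0D668
  0xD668 + 0x25A1 = 0x0FC09
One's-complement sum = 0xFC09.
Checksum = ~0xFC09 & 0xFFFF = 0x03F6.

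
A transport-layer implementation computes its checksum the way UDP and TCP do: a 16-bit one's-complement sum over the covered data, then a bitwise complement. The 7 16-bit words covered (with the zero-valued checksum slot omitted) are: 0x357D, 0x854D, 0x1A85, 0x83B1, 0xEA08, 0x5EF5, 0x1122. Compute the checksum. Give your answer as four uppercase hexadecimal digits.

4CDE

One's-complement addition (fold any carry out of bit 15 back into bit 0):
  0x357D + 0x854D = 0x0BACA
  0xBACA + 0x1A85 = 0x0D54F
  0xD54F + 0x83B1 = 0x15900 → wrap carry → 0x5901
  0x5901 + 0xEA08 = 0x14309 → wrap carry → 0x430A
  0x430A + 0x5EF5 = 0x0A1FF
  0xA1FF + 0x1122 = 0x0B321
One's-complement sum = 0xB321.
Checksum = ~0xB321 & 0xFFFF = 0x4CDE.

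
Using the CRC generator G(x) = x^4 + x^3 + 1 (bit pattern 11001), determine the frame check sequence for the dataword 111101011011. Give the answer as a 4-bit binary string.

1001

Append 4 zeros: 1111010110110000. Divide by 11001 (XOR where the leading bit is 1):
  pos 0: 11110 XOR 11001 = 00111
  pos 2: 11110 XOR 11001 = 00111
  pos 4: 11111 XOR 11001 = 00110
  pos 6: 11001 XOR 11001 = 00000
  pos 11: 10000 XOR 11001 = 01001
Remainder (last 4 bits) = 1001. This is the CRC / FCS.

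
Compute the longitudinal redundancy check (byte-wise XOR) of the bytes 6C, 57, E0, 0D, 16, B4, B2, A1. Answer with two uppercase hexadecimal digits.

67

XOR the bytes together:
  start with 0x6C
  0x6C ⊕ 0x57 = 0x3B
  0x3B ⊕ 0xE0 = 0xDB
  0xDB ⊕ 0x0D = 0xD6
  0xD6 ⊕ 0x16 = 0xC0
  0xC0 ⊕ 0xB4 = 0x74
  0x74 ⊕ 0xB2 = 0xC6
  0xC6 ⊕ 0xA1 = 0x67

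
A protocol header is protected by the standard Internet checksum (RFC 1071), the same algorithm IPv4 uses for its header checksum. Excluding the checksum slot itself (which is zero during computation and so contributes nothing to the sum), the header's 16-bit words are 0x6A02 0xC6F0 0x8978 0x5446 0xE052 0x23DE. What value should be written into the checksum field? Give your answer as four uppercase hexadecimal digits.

One's-complement addition (fold any carry out of bit 15 back into bit 0):
  0x6A02 + 0xC6F0 = 0x130F2 → wrap carry → 0x30F3
  0x30F3 + 0x8978 = 0x0BA6B
  0xBA6B + 0x5446 = 0x10EB1 → wrap carry → 0x0EB2
  0x0EB2 + 0xE052 = 0x0EF04
  0xEF04 + 0x23DE = 0x112E2 → wrap carry → 0x12E3
One's-complement sum = 0x12E3.
Checksum = ~0x12E3 & 0xFFFF = 0xED1C.

ED1C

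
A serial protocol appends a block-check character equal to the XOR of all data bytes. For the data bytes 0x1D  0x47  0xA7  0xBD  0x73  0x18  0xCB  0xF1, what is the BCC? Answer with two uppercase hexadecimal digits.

11

XOR the bytes together:
  start with 0x1D
  0x1D ⊕ 0x47 = 0x5A
  0x5A ⊕ 0xA7 = 0xFD
  0xFD ⊕ 0xBD = 0x40
  0x40 ⊕ 0x73 = 0x33
  0x33 ⊕ 0x18 = 0x2B
  0x2B ⊕ 0xCB = 0xE0
  0xE0 ⊕ 0xF1 = 0x11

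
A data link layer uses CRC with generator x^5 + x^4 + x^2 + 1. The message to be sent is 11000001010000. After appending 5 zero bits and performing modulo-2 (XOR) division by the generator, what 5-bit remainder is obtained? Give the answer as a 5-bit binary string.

11011

Append 5 zeros: 1100000101000000000. Divide by 110101 (XOR where the leading bit is 1):
  pos 0: 110000 XOR 110101 = 000101
  pos 3: 101010 XOR 110101 = 011111
  pos 4: 111111 XOR 110101 = 001010
  pos 6: 101000 XOR 110101 = 011101
  pos 7: 111010 XOR 110101 = 001111
  pos 9: 111100 XOR 110101 = 001001
  pos 11: 100100 XOR 110101 = 010001
  pos 12: 100010 XOR 110101 = 010111
  pos 13: 101110 XOR 110101 = 011011
Remainder (last 5 bits) = 11011. This is the CRC / FCS.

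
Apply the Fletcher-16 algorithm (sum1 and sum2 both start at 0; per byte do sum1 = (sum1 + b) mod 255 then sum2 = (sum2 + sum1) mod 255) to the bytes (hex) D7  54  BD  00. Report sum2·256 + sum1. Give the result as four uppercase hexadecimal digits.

D7E9

Running sums (mod 255):
  after byte 0 (D7): sum1=215, sum2=215
  after byte 1 (54): sum1=44, sum2=4
  after byte 2 (BD): sum1=233, sum2=237
  after byte 3 (00): sum1=233, sum2=215
Checksum = sum2·256 + sum1 = 215·256 + 233 = 55273 = 0xD7E9.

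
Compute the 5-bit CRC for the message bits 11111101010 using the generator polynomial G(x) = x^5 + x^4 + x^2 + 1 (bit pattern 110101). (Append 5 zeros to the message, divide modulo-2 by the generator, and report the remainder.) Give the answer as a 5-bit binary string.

Append 5 zeros: 1111110101000000. Divide by 110101 (XOR where the leading bit is 1):
  pos 0: 111111 XOR 110101 = 001010
  pos 2: 101001 XOR 110101 = 011100
  pos 3: 111000 XOR 110101 = 001101
  pos 5: 110110 XOR 110101 = 000011
  pos 9: 110000 XOR 110101 = 000101
Remainder (last 5 bits) = 01010. This is the CRC / FCS.

01010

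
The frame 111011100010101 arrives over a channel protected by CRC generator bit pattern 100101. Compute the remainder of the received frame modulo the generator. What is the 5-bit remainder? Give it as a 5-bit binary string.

Modulo-2 division of 111011100010101 by 100101:
  pos 0: 111011 XOR 100101 = 011110
  pos 1: 111101 XOR 100101 = 011000
  pos 2: 110000 XOR 100101 = 010101
  pos 3: 101010 XOR 100101 = 001111
  pos 5: 111101 XOR 100101 = 011000
  pos 6: 110000 XOR 100101 = 010101
  pos 7: 101011 XOR 100101 = 001110
  pos 9: 111001 XOR 100101 = 011100
Remainder = 11100 (nonzero — an error is detected).

11100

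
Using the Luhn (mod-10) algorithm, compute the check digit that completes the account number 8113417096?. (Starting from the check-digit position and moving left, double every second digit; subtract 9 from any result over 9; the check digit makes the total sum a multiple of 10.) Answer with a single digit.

Partial digits right→left: 6 9 0 7 1 4 3 1 1 8
Double every second digit counting from the check-digit position (so the 1st, 3rd, 5th, ... of the partial from the right).
  doubled (with −9 where >9): 3 0 2 6 2 → sum 13
  kept as-is: 9 7 4 1 8 → sum 29
Total = 13 + 29 = 42.
Check digit = (10 − (42 mod 10)) mod 10 = 8.

8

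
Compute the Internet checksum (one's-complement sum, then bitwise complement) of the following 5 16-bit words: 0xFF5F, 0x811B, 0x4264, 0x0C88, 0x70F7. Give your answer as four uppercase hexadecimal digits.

One's-complement addition (fold any carry out of bit 15 back into bit 0):
  0xFF5F + 0x811B = 0x1807A → wrap carry → 0x807B
  0x807B + 0x4264 = 0x0C2DF
  0xC2DF + 0x0C88 = 0x0CF67
  0xCF67 + 0x70F7 = 0x1405E → wrap carry → 0x405F
One's-complement sum = 0x405F.
Checksum = ~0x405F & 0xFFFF = 0xBFA0.

BFA0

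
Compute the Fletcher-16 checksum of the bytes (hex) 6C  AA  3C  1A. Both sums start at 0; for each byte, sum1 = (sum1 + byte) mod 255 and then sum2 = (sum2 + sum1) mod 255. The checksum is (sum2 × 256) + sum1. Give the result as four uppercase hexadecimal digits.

446D

Running sums (mod 255):
  after byte 0 (6C): sum1=108, sum2=108
  after byte 1 (AA): sum1=23, sum2=131
  after byte 2 (3C): sum1=83, sum2=214
  after byte 3 (1A): sum1=109, sum2=68
Checksum = sum2·256 + sum1 = 68·256 + 109 = 17517 = 0x446D.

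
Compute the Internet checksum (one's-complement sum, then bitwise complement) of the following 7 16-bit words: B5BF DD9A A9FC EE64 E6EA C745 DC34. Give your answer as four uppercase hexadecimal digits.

49DE

One's-complement addition (fold any carry out of bit 15 back into bit 0):
  0xB5BF + 0xDD9A = 0x19359 → wrap carry → 0x935A
  0x935A + 0xA9FC = 0x13D56 → wrap carry → 0x3D57
  0x3D57 + 0xEE64 = 0x12BBB → wrap carry → 0x2BBC
  0x2BBC + 0xE6EA = 0x112A6 → wrap carry → 0x12A7
  0x12A7 + 0xC745 = 0x0D9EC
  0xD9EC + 0xDC34 = 0x1B620 → wrap carry → 0xB621
One's-complement sum = 0xB621.
Checksum = ~0xB621 & 0xFFFF = 0x49DE.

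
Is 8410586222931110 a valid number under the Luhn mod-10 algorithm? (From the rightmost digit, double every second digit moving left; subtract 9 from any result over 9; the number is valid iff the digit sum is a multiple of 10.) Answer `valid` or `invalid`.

valid

From the right, keep odd positions and double even positions (subtract 9 from any doubled value over 9):
  doubled (positions 2,4,...): 2 2 9 4 3 1 2 7 → sum 30
  kept (positions 1,3,...): 0 1 3 2 2 8 0 4 → sum 20
Total = 50.
50 mod 10 = 0, so the number is valid.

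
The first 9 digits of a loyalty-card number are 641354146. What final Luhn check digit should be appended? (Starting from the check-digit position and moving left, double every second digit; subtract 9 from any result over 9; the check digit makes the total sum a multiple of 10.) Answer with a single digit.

4

Partial digits right→left: 6 4 1 4 5 3 1 4 6
Double every second digit counting from the check-digit position (so the 1st, 3rd, 5th, ... of the partial from the right).
  doubled (with −9 where >9): 3 2 1 2 3 → sum 11
  kept as-is: 4 4 3 4 → sum 15
Total = 11 + 15 = 26.
Check digit = (10 − (26 mod 10)) mod 10 = 4.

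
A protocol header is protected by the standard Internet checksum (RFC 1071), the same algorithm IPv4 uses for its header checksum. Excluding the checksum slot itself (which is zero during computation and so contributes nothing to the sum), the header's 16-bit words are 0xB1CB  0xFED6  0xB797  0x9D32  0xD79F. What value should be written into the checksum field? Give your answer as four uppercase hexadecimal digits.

One's-complement addition (fold any carry out of bit 15 back into bit 0):
  0xB1CB + 0xFED6 = 0x1B0A1 → wrap carry → 0xB0A2
  0xB0A2 + 0xB797 = 0x16839 → wrap carry → 0x683A
  0x683A + 0x9D32 = 0x1056C → wrap carry → 0x056D
  0x056D + 0xD79F = 0x0DD0C
One's-complement sum = 0xDD0C.
Checksum = ~0xDD0C & 0xFFFF = 0x22F3.

22F3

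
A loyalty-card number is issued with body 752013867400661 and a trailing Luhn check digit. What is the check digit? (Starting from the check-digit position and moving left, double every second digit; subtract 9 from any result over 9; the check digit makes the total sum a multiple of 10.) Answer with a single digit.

Partial digits right→left: 1 6 6 0 0 4 7 6 8 3 1 0 2 5 7
Double every second digit counting from the check-digit position (so the 1st, 3rd, 5th, ... of the partial from the right).
  doubled (with −9 where >9): 2 3 0 5 7 2 4 5 → sum 28
  kept as-is: 6 0 4 6 3 0 5 → sum 24
Total = 28 + 24 = 52.
Check digit = (10 − (52 mod 10)) mod 10 = 8.

8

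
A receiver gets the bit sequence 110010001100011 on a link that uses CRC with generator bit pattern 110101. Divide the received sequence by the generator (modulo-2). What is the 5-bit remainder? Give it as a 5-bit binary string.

11001

Modulo-2 division of 110010001100011 by 110101:
  pos 0: 110010 XOR 110101 = 000111
  pos 3: 111001 XOR 110101 = 001100
  pos 5: 110010 XOR 110101 = 000111
  pos 8: 111001 XOR 110101 = 001100
Remainder = 11001 (nonzero — an error is detected).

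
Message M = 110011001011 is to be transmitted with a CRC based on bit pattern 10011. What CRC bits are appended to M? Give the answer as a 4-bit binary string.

Append 4 zeros: 1100110010110000. Divide by 10011 (XOR where the leading bit is 1):
  pos 0: 11001 XOR 10011 = 01010
  pos 1: 10101 XOR 10011 = 00110
  pos 3: 11000 XOR 10011 = 01011
  pos 4: 10111 XOR 10011 = 00100
  pos 6: 10001 XOR 10011 = 00010
  pos 9: 10100 XOR 10011 = 00111
  pos 11: 11100 XOR 10011 = 01111
Remainder (last 4 bits) = 1111. This is the CRC / FCS.

1111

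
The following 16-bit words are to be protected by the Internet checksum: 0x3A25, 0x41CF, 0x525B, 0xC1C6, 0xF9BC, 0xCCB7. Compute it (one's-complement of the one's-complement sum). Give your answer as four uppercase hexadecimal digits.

One's-complement addition (fold any carry out of bit 15 back into bit 0):
  0x3A25 + 0x41CF = 0x07BF4
  0x7BF4 + 0x525B = 0x0CE4F
  0xCE4F + 0xC1C6 = 0x19015 → wrap carry → 0x9016
  0x9016 + 0xF9BC = 0x189D2 → wrap carry → 0x89D3
  0x89D3 + 0xCCB7 = 0x1568A → wrap carry → 0x568B
One's-complement sum = 0x568B.
Checksum = ~0x568B & 0xFFFF = 0xA974.

A974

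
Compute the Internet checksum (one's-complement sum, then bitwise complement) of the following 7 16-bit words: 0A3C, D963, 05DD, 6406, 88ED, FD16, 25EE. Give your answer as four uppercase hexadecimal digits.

068A

One's-complement addition (fold any carry out of bit 15 back into bit 0):
  0x0A3C + 0xD963 = 0x0E39F
  0xE39F + 0x05DD = 0x0E97C
  0xE97C + 0x6406 = 0x14D82 → wrap carry → 0x4D83
  0x4D83 + 0x88ED = 0x0D670
  0xD670 + 0xFD16 = 0x1D386 → wrap carry → 0xD387
  0xD387 + 0x25EE = 0x0F975
One's-complement sum = 0xF975.
Checksum = ~0xF975 & 0xFFFF = 0x068A.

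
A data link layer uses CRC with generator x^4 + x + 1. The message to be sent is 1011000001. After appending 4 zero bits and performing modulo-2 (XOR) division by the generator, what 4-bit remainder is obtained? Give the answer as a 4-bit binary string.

Append 4 zeros: 10110000010000. Divide by 10011 (XOR where the leading bit is 1):
  pos 0: 10110 XOR 10011 = 00101
  pos 2: 10100 XOR 10011 = 00111
  pos 4: 11100 XOR 10011 = 01111
  pos 5: 11111 XOR 10011 = 01100
  pos 6: 11000 XOR 10011 = 01011
  pos 7: 10110 XOR 10011 = 00101
  pos 9: 10100 XOR 10011 = 00111
Remainder (last 4 bits) = 0111. This is the CRC / FCS.

0111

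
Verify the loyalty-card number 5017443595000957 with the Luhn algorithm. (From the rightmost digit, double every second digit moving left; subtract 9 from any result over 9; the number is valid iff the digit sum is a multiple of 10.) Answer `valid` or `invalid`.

From the right, keep odd positions and double even positions (subtract 9 from any doubled value over 9):
  doubled (positions 2,4,...): 1 0 0 9 6 8 2 1 → sum 27
  kept (positions 1,3,...): 7 9 0 5 5 4 7 0 → sum 37
Total = 64.
64 mod 10 = 4, so the number is invalid.

invalid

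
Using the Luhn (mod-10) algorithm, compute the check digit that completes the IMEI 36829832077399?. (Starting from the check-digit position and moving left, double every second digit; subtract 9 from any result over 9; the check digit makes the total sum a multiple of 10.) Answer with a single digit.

Partial digits right→left: 9 9 3 7 7 0 2 3 8 9 2 8 6 3
Double every second digit counting from the check-digit position (so the 1st, 3rd, 5th, ... of the partial from the right).
  doubled (with −9 where >9): 9 6 5 4 7 4 3 → sum 38
  kept as-is: 9 7 0 3 9 8 3 → sum 39
Total = 38 + 39 = 77.
Check digit = (10 − (77 mod 10)) mod 10 = 3.

3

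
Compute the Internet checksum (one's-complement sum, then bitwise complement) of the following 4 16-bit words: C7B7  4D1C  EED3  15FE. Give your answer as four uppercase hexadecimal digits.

One's-complement addition (fold any carry out of bit 15 back into bit 0):
  0xC7B7 + 0x4D1C = 0x114D3 → wrap carry → 0x14D4
  0x14D4 + 0xEED3 = 0x103A7 → wrap carry → 0x03A8
  0x03A8 + 0x15FE = 0x019A6
One's-complement sum = 0x19A6.
Checksum = ~0x19A6 & 0xFFFF = 0xE659.

E659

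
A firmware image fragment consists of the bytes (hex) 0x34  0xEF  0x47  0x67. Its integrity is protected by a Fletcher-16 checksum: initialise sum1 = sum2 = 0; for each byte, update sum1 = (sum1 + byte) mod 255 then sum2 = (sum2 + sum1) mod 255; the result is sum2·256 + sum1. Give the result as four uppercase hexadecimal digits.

Running sums (mod 255):
  after byte 0 (0x34): sum1=52, sum2=52
  after byte 1 (0xEF): sum1=36, sum2=88
  after byte 2 (0x47): sum1=107, sum2=195
  after byte 3 (0x67): sum1=210, sum2=150
Checksum = sum2·256 + sum1 = 150·256 + 210 = 38610 = 0x96D2.

96D2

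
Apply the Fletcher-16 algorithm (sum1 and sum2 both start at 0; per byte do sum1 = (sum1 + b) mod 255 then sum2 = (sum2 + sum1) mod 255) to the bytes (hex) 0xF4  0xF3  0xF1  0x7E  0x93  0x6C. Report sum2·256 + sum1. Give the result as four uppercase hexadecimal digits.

Running sums (mod 255):
  after byte 0 (0xF4): sum1=244, sum2=244
  after byte 1 (0xF3): sum1=232, sum2=221
  after byte 2 (0xF1): sum1=218, sum2=184
  after byte 3 (0x7E): sum1=89, sum2=18
  after byte 4 (0x93): sum1=236, sum2=254
  after byte 5 (0x6C): sum1=89, sum2=88
Checksum = sum2·256 + sum1 = 88·256 + 89 = 22617 = 0x5859.

5859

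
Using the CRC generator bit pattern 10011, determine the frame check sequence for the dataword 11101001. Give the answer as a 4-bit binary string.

1011

Append 4 zeros: 111010010000. Divide by 10011 (XOR where the leading bit is 1):
  pos 0: 11101 XOR 10011 = 01110
  pos 1: 11100 XOR 10011 = 01111
  pos 2: 11110 XOR 10011 = 01101
  pos 3: 11011 XOR 10011 = 01000
  pos 4: 10000 XOR 10011 = 00011
  pos 7: 11000 XOR 10011 = 01011
Remainder (last 4 bits) = 1011. This is the CRC / FCS.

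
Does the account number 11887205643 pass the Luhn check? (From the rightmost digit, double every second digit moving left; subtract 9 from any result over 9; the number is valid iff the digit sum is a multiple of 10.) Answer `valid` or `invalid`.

From the right, keep odd positions and double even positions (subtract 9 from any doubled value over 9):
  doubled (positions 2,4,...): 8 1 4 7 2 → sum 22
  kept (positions 1,3,...): 3 6 0 7 8 1 → sum 25
Total = 47.
47 mod 10 = 7, so the number is invalid.

invalid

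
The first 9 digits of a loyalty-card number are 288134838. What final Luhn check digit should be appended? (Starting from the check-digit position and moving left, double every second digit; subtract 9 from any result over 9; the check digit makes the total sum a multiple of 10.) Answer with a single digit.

Partial digits right→left: 8 3 8 4 3 1 8 8 2
Double every second digit counting from the check-digit position (so the 1st, 3rd, 5th, ... of the partial from the right).
  doubled (with −9 where >9): 7 7 6 7 4 → sum 31
  kept as-is: 3 4 1 8 → sum 16
Total = 31 + 16 = 47.
Check digit = (10 − (47 mod 10)) mod 10 = 3.

3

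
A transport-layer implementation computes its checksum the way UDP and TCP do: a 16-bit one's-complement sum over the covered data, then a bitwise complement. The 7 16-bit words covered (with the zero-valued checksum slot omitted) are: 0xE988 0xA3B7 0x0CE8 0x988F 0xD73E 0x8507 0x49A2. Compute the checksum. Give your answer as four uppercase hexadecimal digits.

275F

One's-complement addition (fold any carry out of bit 15 back into bit 0):
  0xE988 + 0xA3B7 = 0x18D3F → wrap carry → 0x8D40
  0x8D40 + 0x0CE8 = 0x09A28
  0x9A28 + 0x988F = 0x132B7 → wrap carry → 0x32B8
  0x32B8 + 0xD73E = 0x109F6 → wrap carry → 0x09F7
  0x09F7 + 0x8507 = 0x08EFE
  0x8EFE + 0x49A2 = 0x0D8A0
One's-complement sum = 0xD8A0.
Checksum = ~0xD8A0 & 0xFFFF = 0x275F.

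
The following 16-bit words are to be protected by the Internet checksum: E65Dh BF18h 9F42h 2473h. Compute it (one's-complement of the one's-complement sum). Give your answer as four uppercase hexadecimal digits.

96D3

One's-complement addition (fold any carry out of bit 15 back into bit 0):
  0xE65D + 0xBF18 = 0x1A575 → wrap carry → 0xA576
  0xA576 + 0x9F42 = 0x144B8 → wrap carry → 0x44B9
  0x44B9 + 0x2473 = 0x0692C
One's-complement sum = 0x692C.
Checksum = ~0x692C & 0xFFFF = 0x96D3.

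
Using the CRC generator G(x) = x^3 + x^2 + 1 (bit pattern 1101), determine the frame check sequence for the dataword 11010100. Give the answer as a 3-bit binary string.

Append 3 zeros: 11010100000. Divide by 1101 (XOR where the leading bit is 1):
  pos 0: 1101 XOR 1101 = 0000
  pos 5: 1000 XOR 1101 = 0101
  pos 6: 1010 XOR 1101 = 0111
  pos 7: 1110 XOR 1101 = 0011
Remainder (last 3 bits) = 011. This is the CRC / FCS.

011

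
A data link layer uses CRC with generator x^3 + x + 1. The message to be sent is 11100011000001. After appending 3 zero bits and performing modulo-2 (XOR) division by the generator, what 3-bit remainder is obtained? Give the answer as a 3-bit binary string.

Append 3 zeros: 11100011000001000. Divide by 1011 (XOR where the leading bit is 1):
  pos 0: 1110 XOR 1011 = 0101
  pos 1: 1010 XOR 1011 = 0001
  pos 4: 1011 XOR 1011 = 0000
  pos 13: 1000 XOR 1011 = 0011
Remainder (last 3 bits) = 011. This is the CRC / FCS.

011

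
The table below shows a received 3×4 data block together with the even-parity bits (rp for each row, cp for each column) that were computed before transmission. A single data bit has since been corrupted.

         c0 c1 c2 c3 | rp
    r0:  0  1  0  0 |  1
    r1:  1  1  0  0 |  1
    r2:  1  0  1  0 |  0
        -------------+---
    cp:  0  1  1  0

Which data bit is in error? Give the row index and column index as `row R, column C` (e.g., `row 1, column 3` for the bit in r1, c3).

row 1, column 1

Recompute each row's even parity and compare to rp:
  r0: data parity 1, sent rp 1 → ok
  r1: data parity 0, sent rp 1 → mismatch
  r2: data parity 0, sent rp 0 → ok
Recompute each column's even parity and compare to cp:
  c0: data parity 0, sent cp 0 → ok
  c1: data parity 0, sent cp 1 → mismatch
  c2: data parity 1, sent cp 1 → ok
  c3: data parity 0, sent cp 0 → ok
Exactly one row (r1) and one column (c1) fail → the flipped bit is at their intersection.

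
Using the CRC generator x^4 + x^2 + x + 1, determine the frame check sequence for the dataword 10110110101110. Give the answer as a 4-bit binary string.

0010

Append 4 zeros: 101101101011100000. Divide by 10111 (XOR where the leading bit is 1):
  pos 0: 10110 XOR 10111 = 00001
  pos 4: 11101 XOR 10111 = 01010
  pos 5: 10100 XOR 10111 = 00011
  pos 8: 11111 XOR 10111 = 01000
  pos 9: 10000 XOR 10111 = 00111
  pos 11: 11100 XOR 10111 = 01011
  pos 12: 10110 XOR 10111 = 00001
Remainder (last 4 bits) = 0010. This is the CRC / FCS.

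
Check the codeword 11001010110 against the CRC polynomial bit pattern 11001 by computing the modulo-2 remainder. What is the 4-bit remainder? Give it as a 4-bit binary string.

1111

Modulo-2 division of 11001010110 by 11001:
  pos 0: 11001 XOR 11001 = 00000
  pos 6: 10110 XOR 11001 = 01111
Remainder = 1111 (nonzero — an error is detected).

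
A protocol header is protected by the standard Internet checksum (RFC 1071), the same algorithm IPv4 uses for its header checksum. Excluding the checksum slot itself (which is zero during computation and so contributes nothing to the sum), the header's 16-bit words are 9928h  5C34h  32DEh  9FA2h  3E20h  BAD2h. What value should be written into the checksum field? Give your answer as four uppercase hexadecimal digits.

3F2F

One's-complement addition (fold any carry out of bit 15 back into bit 0):
  0x9928 + 0x5C34 = 0x0F55C
  0xF55C + 0x32DE = 0x1283A → wrap carry → 0x283B
  0x283B + 0x9FA2 = 0x0C7DD
  0xC7DD + 0x3E20 = 0x105FD → wrap carry → 0x05FE
  0x05FE + 0xBAD2 = 0x0C0D0
One's-complement sum = 0xC0D0.
Checksum = ~0xC0D0 & 0xFFFF = 0x3F2F.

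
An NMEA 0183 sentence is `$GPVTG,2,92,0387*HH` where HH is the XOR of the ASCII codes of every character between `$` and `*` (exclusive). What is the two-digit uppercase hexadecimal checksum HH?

XOR the ASCII codes of the payload characters:
  'G' = 0x47 → acc = 0x47
  'P' = 0x50 → acc = 0x17
  'V' = 0x56 → acc = 0x41
  'T' = 0x54 → acc = 0x15
  'G' = 0x47 → acc = 0x52
  ',' = 0x2C → acc = 0x7E
  '2' = 0x32 → acc = 0x4C
  ',' = 0x2C → acc = 0x60
  '9' = 0x39 → acc = 0x59
  '2' = 0x32 → acc = 0x6B
  ',' = 0x2C → acc = 0x47
  '0' = 0x30 → acc = 0x77
  '3' = 0x33 → acc = 0x44
  '8' = 0x38 → acc = 0x7C
  '7' = 0x37 → acc = 0x4B
Checksum = 0x4B.

4B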